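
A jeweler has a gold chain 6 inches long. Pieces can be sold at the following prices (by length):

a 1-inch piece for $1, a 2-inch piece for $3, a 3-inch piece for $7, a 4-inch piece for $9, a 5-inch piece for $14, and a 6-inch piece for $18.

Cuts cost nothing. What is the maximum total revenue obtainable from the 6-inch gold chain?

Let r[k] be the best obtainable value from length k. For each k, try every first piece i and keep the best of price[i] + r[k−i].
r[1] = 1
r[2] = 3
r[3] = 7
r[4] = 9
r[5] = 14
r[6] = 18
Best is to sell the whole 6-inch piece uncut for $18.

18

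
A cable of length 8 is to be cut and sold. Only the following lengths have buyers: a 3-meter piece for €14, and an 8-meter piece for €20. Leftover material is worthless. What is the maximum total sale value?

Build r[k] bottom-up: r[k] = max over allowed piece i of (p[i] + r[k−i]).
r[1] = 0
r[2] = 0
r[3] = 14
r[4] = 14
r[5] = 14
r[6] = 28  (first piece 3, then r[3]=14)
r[7] = 28
r[8] = 28
One optimal cutting: pieces 3 + 3 with 2 meters of scrap → €28.

28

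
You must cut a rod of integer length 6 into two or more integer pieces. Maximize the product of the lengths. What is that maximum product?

Let m[k] be the best product for length k (with at least one cut). For each first piece i, the rest contributes max(k−i, m[k−i]).
m[2] = 1*max(1,0) = 1*1 = 1
m[3] = max(1*2, 2*1) = 2
m[4] = max(1*3, 2*2, 3*1) = 4
m[5] = max(1*4, 2*3, 3*2, 4*1) = 6
m[6] = max(1*6, 2*4, 3*3, 4*2, 5*1) = 9
One optimal split: 3 + 3; product 3*3 = 9.

9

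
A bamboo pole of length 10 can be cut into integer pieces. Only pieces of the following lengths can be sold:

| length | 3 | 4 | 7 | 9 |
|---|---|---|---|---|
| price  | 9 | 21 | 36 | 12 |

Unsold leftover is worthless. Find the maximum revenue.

45

Consider every possible first cut. r[k] is the best of p[i]+r[k−i] over all sellable i≤k.
r[1] = 0
r[2] = 0
r[3] = 9
r[4] = max(9+0, 21+0) = 21
r[5] = max(9+0, 21+0) = 21
r[6] = max(9+9, 21+0) = 21
r[7] = max(9+21, 21+9, 36+0) = 36
r[8] = max(9+21, 21+21, 36+0) = 42
r[9] = max(9+21, 21+21, 36+0, 12+0) = 42
r[10] = max(9+36, 21+21, 36+9, 12+0) = 45
One optimal cutting: 7 + 3 → $45.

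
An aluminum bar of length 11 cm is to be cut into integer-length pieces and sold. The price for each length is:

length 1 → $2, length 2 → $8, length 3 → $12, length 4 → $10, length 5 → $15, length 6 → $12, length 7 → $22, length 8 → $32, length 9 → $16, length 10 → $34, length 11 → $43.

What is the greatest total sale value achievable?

44

Consider every possible first cut. v[k] is the best of p[i]+v[k−i] over all sellable i≤k.
v[1] = 2
v[2] = max(2+2, 8+0) = 8
v[3] = max(2+8, 8+2, 12+0) = 12
v[4] = max(2+12, 8+8, 12+2, 10+0) = 16
v[5] = max(2+16, 8+12, 12+8, 10+2, 15+0) = 20
v[6] = max(2+20, 8+16, 12+12, 10+8, 15+2, 12+0) = 24
v[7] = max(2+24, 8+20, 12+16, …, 12+2, 22+0) = 28
v[8] = max(2+28, 8+24, 12+20, …, 22+2, 32+0) = 32
v[9] = max(2+32, 8+28, 12+24, …, 32+2, 16+0) = 36
v[10] = max(2+36, 8+32, 12+28, …, 16+2, 34+0) = 40
v[11] = max(2+40, 8+36, 12+32, …, 34+2, 43+0) = 44
One optimal cutting: 3 + 2 + 2 + 2 + 2 → $12 + $8 + $8 + $8 + $8 = $44.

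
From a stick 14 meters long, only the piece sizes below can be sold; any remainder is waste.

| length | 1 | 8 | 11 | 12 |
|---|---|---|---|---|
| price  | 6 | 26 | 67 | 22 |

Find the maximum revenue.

Let r[k] be the best obtainable value from length k. For each k, try every first piece i and keep the best of price[i] + r[k−i].
r[1] = 6
r[2] = 12  (first piece 1, then r[1]=6)
r[3] = 18  (first piece 1, then r[2]=12)
r[4] = 24  (first piece 1, then r[3]=18)
r[5] = 30  (first piece 1, then r[4]=24)
r[6] = 36  (first piece 1, then r[5]=30)
r[7] = 42  (first piece 1, then r[6]=36)
r[8] = 48  (first piece 1, then r[7]=42)
r[9] = 54  (first piece 1, then r[8]=48)
r[10] = 60  (first piece 1, then r[9]=54)
r[11] = 67
r[12] = 73  (first piece 1, then r[11]=67)
r[13] = 79  (first piece 1, then r[12]=73)
r[14] = 85  (first piece 1, then r[13]=79)
One optimal cutting: 11 + 1 + 1 + 1 → €85.

85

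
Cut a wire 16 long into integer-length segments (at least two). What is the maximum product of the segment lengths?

Let P[k] be the best product for length k (with at least one cut). For each first piece i, the rest contributes max(k−i, P[k−i]).
P[2] = 1×max(1,0) = 1×1 = 1
P[3] = max(1×2, 2×1) = 2
P[4] = max(1×3, 2×2, 3×1) = 4
P[5] = max(1×4, 2×3, 3×2, 4×1) = 6
P[6] = max(1×6, 2×4, 3×3, 4×2, 5×1) = 9
P[7] = max(1×9, 2×6, 3×4, 4×3, 5×2, 6×1) = 12
P[8] = max(1×12, 2×9, 3×6, …, 6×2, 7×1) = 18
P[9] = max(1×18, 2×12, 3×9, …, 7×2, 8×1) = 27
P[10] = max(1×27, 2×18, 3×12, …, 8×2, 9×1) = 36
P[11] = max(1×36, 2×27, 3×18, …, 9×2, 10×1) = 54
P[12] = max(1×54, 2×36, 3×27, …, 10×2, 11×1) = 81
P[13] = max(1×81, 2×54, 3×36, …, 11×2, 12×1) = 108
P[14] = max(1×108, 2×81, 3×54, …, 12×2, 13×1) = 162
P[15] = max(1×162, 2×108, 3×81, …, 13×2, 14×1) = 243
P[16] = max(1×243, 2×162, 3×108, …, 14×2, 15×1) = 324
One optimal split: 3 + 3 + 3 + 3 + 2 + 2; product 3×3×3×3×2×2 = 324.

324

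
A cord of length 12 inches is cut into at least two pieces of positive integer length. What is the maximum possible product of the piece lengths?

81

Define g[k] = max over 1≤i<k of i · max(k−i, g[k−i]); the inner max lets the remainder stay uncut if that's better.
g[2] = 1·max(1,0) = 1·1 = 1
g[3] = 1·max(2,1) = 1·2 = 2
g[4] = 2·max(2,1) = 2·2 = 4
g[5] = 2·max(3,2) = 2·3 = 6
g[6] = 3·max(3,2) = 3·3 = 9
g[7] = 2·max(5,6) = 2·6 = 12
g[8] = 2·max(6,9) = 2·9 = 18
g[9] = 3·max(6,9) = 3·9 = 27
g[10] = 2·max(8,18) = 2·18 = 36
g[11] = 2·max(9,27) = 2·27 = 54
g[12] = 3·max(9,27) = 3·27 = 81
One optimal split: 3 + 3 + 3 + 3; product 3·3·3·3 = 81.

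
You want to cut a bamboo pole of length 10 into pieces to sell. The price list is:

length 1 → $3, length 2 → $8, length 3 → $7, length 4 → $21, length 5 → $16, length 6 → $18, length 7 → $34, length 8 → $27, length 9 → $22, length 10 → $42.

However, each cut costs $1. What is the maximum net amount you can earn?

Build net[k] bottom-up: net[k] = max over allowed piece i of (p[i] + net[k−i]) − 1 per cut.
net[1] = 3
net[2] = 8
net[3] = 10  (first piece 1, then net[2]=8)
net[4] = 21
net[5] = 23  (first piece 1, then net[4]=21)
net[6] = 28  (first piece 2, then net[4]=21)
net[7] = 34
net[8] = 41  (first piece 4, then net[4]=21)
net[9] = 43  (first piece 1, then net[8]=41)
net[10] = 48  (first piece 2, then net[8]=41)
One optimal plan: pieces 4 + 4 + 2 (2 cuts) → $50 − $2 = $48.

48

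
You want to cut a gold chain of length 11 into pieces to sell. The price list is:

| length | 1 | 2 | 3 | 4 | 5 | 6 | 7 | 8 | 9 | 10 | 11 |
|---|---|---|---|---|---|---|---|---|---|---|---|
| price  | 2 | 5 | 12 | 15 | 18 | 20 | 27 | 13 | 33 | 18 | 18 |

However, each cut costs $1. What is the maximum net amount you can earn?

Let r[k] be the best obtainable value from length k. For each k, try every first piece i and keep the best of price[i] + r[k−i] minus the 1 cut fee when i<k.
r[1] = 2
r[2] = 5
r[3] = 12
r[4] = 15
r[5] = 18
r[6] = 23  (first piece 3, then r[3]=12)
r[7] = 27
r[8] = 29  (first piece 3, then r[5]=18)
r[9] = 34  (first piece 3, then r[6]=23)
r[10] = 38  (first piece 3, then r[7]=27)
r[11] = 41  (first piece 4, then r[7]=27)
One optimal plan: pieces 7 + 4 (1 cut) → $42 − $1 = $41.

41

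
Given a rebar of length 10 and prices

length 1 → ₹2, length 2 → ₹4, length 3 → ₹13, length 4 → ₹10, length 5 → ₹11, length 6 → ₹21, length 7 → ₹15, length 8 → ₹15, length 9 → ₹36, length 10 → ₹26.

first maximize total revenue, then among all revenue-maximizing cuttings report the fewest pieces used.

4

Consider every possible first cut. r[k] is the best of p[i]+r[k−i] over all sellable i≤k.
r[1] = 2
r[2] = max(2+2, 4+0) = 4
r[3] = max(2+4, 4+2, 13+0) = 13
r[4] = max(2+13, 4+4, 13+2, 10+0) = 15
r[5] = max(2+15, 4+13, 13+4, 10+2, 11+0) = 17
r[6] = max(2+17, 4+15, 13+13, 10+4, 11+2, 21+0) = 26
r[7] = max(2+26, 4+17, 13+15, …, 21+2, 15+0) = 28
r[8] = max(2+28, 4+26, 13+17, …, 15+2, 15+0) = 30
r[9] = max(2+30, 4+28, 13+26, …, 15+2, 36+0) = 39
r[10] = max(2+39, 4+30, 13+28, …, 36+2, 26+0) = 41
Maximum revenue is ₹41.
Now minimize piece count subject to staying optimal: for each k, pieces[k] = 1 + min over i with p[i]+r[k−i]=r[k] of pieces[k−i].
pieces[7] = 3
pieces[8] = 3
pieces[9] = 3
pieces[10] = 4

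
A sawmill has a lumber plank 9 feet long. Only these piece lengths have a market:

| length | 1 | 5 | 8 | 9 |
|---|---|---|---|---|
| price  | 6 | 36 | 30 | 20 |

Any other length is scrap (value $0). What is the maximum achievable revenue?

60

Let best[k] be the best obtainable value from length k. For each k, try every first piece i and keep the best of price[i] + best[k−i].
best[1] = 6
best[2] = 12  (first piece 1, then best[1]=6)
best[3] = 18  (first piece 1, then best[2]=12)
best[4] = 24  (first piece 1, then best[3]=18)
best[5] = max(6+24, 36+0) = 36
best[6] = max(6+36, 36+6) = 42
best[7] = max(6+42, 36+12) = 48
best[8] = max(6+48, 36+18, 30+0) = 54
best[9] = max(6+54, 36+24, 30+6, 20+0) = 60
One optimal cutting: 5 + 1 + 1 + 1 + 1 → $60.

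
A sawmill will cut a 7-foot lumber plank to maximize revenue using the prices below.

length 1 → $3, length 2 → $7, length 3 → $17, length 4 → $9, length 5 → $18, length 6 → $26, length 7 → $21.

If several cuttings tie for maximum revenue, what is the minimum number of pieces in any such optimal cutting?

3

Build r[k] bottom-up: r[k] = max over allowed piece i of (p[i] + r[k−i]).
r[1] = 3
r[2] = 7
r[3] = 17
r[4] = 20  (first piece 1, then r[3]=17)
r[5] = 24  (first piece 2, then r[3]=17)
r[6] = 34  (first piece 3, then r[3]=17)
r[7] = 37  (first piece 1, then r[6]=34)
Maximum revenue is $37.
Now minimize piece count subject to staying optimal: for each k, pieces[k] = 1 + min over i with p[i]+r[k−i]=r[k] of pieces[k−i].
pieces[4] = 2
pieces[5] = 2
pieces[6] = 2
pieces[7] = 3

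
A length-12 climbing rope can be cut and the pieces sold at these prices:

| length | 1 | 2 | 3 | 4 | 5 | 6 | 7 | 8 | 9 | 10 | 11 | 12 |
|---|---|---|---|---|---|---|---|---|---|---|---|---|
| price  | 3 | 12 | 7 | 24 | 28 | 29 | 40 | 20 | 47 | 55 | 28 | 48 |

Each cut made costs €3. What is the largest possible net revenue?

Let r[k] be the best obtainable value from length k. For each k, try every first piece i and keep the best of price[i] + r[k−i] minus the 3 cut fee when i<k.
r[1] = 3
r[2] = 12
r[3] = 12  (first piece 1, then r[2]=12)
r[4] = 24
r[5] = 28
r[6] = 33  (first piece 2, then r[4]=24)
r[7] = 40
r[8] = 45  (first piece 4, then r[4]=24)
r[9] = 49  (first piece 2, then r[7]=40)
r[10] = 55
r[11] = 61  (first piece 4, then r[7]=40)
r[12] = 66  (first piece 4, then r[8]=45)
One optimal plan: pieces 4 + 4 + 4 (2 cuts) → €72 − €6 = €66.

66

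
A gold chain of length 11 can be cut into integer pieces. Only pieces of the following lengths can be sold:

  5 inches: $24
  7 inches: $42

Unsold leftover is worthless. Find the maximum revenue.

Consider every possible first cut. best[k] is the best of p[i]+best[k−i] over all sellable i≤k.
best[1] = 0
best[2] = 0
best[3] = 0
best[4] = 0
best[5] = 24
best[6] = 24
best[7] = max(24+0, 42+0) = 42
best[8] = max(24+0, 42+0) = 42
best[9] = max(24+0, 42+0) = 42
best[10] = max(24+24, 42+0) = 48
best[11] = max(24+24, 42+0) = 48
One optimal cutting: pieces 5 + 5 with 1 inch of scrap → $48.

48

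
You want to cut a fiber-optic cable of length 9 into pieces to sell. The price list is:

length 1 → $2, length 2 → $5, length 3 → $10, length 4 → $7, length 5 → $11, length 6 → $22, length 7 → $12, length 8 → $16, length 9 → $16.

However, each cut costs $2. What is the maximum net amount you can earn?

Build net[k] bottom-up: net[k] = max over allowed piece i of (p[i] + net[k−i]) − 2 per cut.
net[1] = 2
net[2] = 5
net[3] = 10
net[4] = 10  (first piece 1, then net[3]=10)
net[5] = 13  (first piece 2, then net[3]=10)
net[6] = 22
net[7] = 22  (first piece 1, then net[6]=22)
net[8] = 25  (first piece 2, then net[6]=22)
net[9] = 30  (first piece 3, then net[6]=22)
One optimal plan: pieces 6 + 3 (1 cut) → $32 − $2 = $30.

30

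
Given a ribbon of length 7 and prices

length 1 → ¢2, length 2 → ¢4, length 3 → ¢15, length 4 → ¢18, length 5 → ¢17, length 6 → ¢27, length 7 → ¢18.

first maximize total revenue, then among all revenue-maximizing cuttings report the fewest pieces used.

2

Build r[k] bottom-up: r[k] = max over allowed piece i of (p[i] + r[k−i]).
r[1] = 2
r[2] = 4  (first piece 1, then r[1]=2)
r[3] = 15
r[4] = 18
r[5] = 20  (first piece 1, then r[4]=18)
r[6] = 30  (first piece 3, then r[3]=15)
r[7] = 33  (first piece 3, then r[4]=18)
Maximum revenue is ¢33.
Now minimize piece count subject to staying optimal: for each k, pieces[k] = 1 + min over i with p[i]+r[k−i]=r[k] of pieces[k−i].
pieces[4] = 1
pieces[5] = 2
pieces[6] = 2
pieces[7] = 2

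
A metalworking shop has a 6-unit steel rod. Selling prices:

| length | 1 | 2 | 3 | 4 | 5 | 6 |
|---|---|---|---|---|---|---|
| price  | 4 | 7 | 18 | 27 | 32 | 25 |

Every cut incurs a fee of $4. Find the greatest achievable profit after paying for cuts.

32

Let net[k] be the best obtainable value from length k. For each k, try every first piece i and keep the best of price[i] + net[k−i] minus the 4 cut fee when i<k.
net[1] = 4
net[2] = max(4+4-4, 7+0) = 7
net[3] = max(4+7-4, 7+4-4, 18+0) = 18
net[4] = max(4+18-4, 7+7-4, 18+4-4, 27+0) = 27
net[5] = max(4+27-4, 7+18-4, 18+7-4, 27+4-4, 32+0) = 32
net[6] = max(4+32-4, 7+27-4, 18+18-4, 27+7-4, 32+4-4, 25+0) = 32
One optimal plan: pieces 5 + 1 (1 cut) → $36 − $4 = $32.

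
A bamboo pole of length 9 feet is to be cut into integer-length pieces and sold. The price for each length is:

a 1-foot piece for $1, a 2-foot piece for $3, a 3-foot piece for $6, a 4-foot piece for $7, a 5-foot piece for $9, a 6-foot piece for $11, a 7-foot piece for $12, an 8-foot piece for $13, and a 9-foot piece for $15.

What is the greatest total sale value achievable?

18

Let best[k] be the best obtainable value from length k. For each k, try every first piece i and keep the best of price[i] + best[k−i].
best[1] = 1
best[2] = max(1+1, 3+0) = 3
best[3] = max(1+3, 3+1, 6+0) = 6
best[4] = max(1+6, 3+3, 6+1, 7+0) = 7
best[5] = max(1+7, 3+6, 6+3, 7+1, 9+0) = 9
best[6] = max(1+9, 3+7, 6+6, 7+3, 9+1, 11+0) = 12
best[7] = max(1+12, 3+9, 6+7, …, 11+1, 12+0) = 13
best[8] = max(1+13, 3+12, 6+9, …, 12+1, 13+0) = 15
best[9] = max(1+15, 3+13, 6+12, …, 13+1, 15+0) = 18
One optimal cutting: 3 + 3 + 3 → $6 + $6 + $6 = $18.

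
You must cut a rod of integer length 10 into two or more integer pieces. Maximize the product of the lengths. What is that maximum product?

36

Let prod[k] be the best product for length k (with at least one cut). For each first piece i, the rest contributes max(k−i, prod[k−i]).
prod[2] = 1×max(1,0) = 1×1 = 1
prod[3] = 1×max(2,1) = 1×2 = 2
prod[4] = 2×max(2,1) = 2×2 = 4
prod[5] = 2×max(3,2) = 2×3 = 6
prod[6] = 3×max(3,2) = 3×3 = 9
prod[7] = 2×max(5,6) = 2×6 = 12
prod[8] = 2×max(6,9) = 2×9 = 18
prod[9] = 3×max(6,9) = 3×9 = 27
prod[10] = 2×max(8,18) = 2×18 = 36
One optimal split: 3 + 3 + 2 + 2; product 3×3×2×2 = 36.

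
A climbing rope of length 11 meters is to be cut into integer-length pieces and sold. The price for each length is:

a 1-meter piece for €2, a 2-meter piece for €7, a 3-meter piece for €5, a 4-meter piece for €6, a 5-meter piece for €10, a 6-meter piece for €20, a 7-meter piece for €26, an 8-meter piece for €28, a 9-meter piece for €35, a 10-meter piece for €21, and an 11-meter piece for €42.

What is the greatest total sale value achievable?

Let best[k] be the best obtainable value from length k. For each k, try every first piece i and keep the best of price[i] + best[k−i].
best[1] = 2
best[2] = max(2+2, 7+0) = 7
best[3] = max(2+7, 7+2, 5+0) = 9
best[4] = max(2+9, 7+7, 5+2, 6+0) = 14
best[5] = max(2+14, 7+9, 5+7, 6+2, 10+0) = 16
best[6] = max(2+16, 7+14, 5+9, 6+7, 10+2, 20+0) = 21
best[7] = max(2+21, 7+16, 5+14, …, 20+2, 26+0) = 26
best[8] = max(2+26, 7+21, 5+16, …, 26+2, 28+0) = 28
best[9] = max(2+28, 7+26, 5+21, …, 28+2, 35+0) = 35
best[10] = max(2+35, 7+28, 5+26, …, 35+2, 21+0) = 37
best[11] = max(2+37, 7+35, 5+28, …, 21+2, 42+0) = 42
One optimal cutting: 9 + 2 → €35 + €7 = €42.

42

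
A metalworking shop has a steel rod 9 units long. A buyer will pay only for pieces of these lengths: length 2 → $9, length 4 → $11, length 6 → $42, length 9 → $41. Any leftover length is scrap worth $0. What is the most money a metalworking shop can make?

Consider every possible first cut. r[k] is the best of p[i]+r[k−i] over all sellable i≤k.
r[1] = 0
r[2] = 9
r[3] = 9
r[4] = 18  (first piece 2, then r[2]=9)
r[5] = 18
r[6] = 42
r[7] = 42
r[8] = 51  (first piece 2, then r[6]=42)
r[9] = 51
One optimal cutting: pieces 6 + 2 with 1 unit of scrap → $51.

51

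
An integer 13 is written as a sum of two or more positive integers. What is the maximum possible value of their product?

Define g[k] = max over 1≤i<k of i · max(k−i, g[k−i]); the inner max lets the remainder stay uncut if that's better.
g[2] = 1×max(1,0) = 1×1 = 1
g[3] = 1×max(2,1) = 1×2 = 2
g[4] = 2×max(2,1) = 2×2 = 4
g[5] = 2×max(3,2) = 2×3 = 6
g[6] = 3×max(3,2) = 3×3 = 9
g[7] = 2×max(5,6) = 2×6 = 12
g[8] = 2×max(6,9) = 2×9 = 18
g[9] = 3×max(6,9) = 3×9 = 27
g[10] = 2×max(8,18) = 2×18 = 36
g[11] = 2×max(9,27) = 2×27 = 54
g[12] = 3×max(9,27) = 3×27 = 81
g[13] = 2×max(11,54) = 2×54 = 108
One optimal split: 3 + 3 + 3 + 2 + 2; product 3×3×3×2×2 = 108.

108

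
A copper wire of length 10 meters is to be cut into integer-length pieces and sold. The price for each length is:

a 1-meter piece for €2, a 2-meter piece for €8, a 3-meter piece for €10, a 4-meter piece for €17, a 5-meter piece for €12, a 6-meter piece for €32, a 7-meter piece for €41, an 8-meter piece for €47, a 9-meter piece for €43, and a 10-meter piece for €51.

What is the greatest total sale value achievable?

Consider every possible first cut. R[k] is the best of p[i]+R[k−i] over all sellable i≤k.
R[1] = 2
R[2] = 8
R[3] = 10  (first piece 1, then R[2]=8)
R[4] = 17
R[5] = 19  (first piece 1, then R[4]=17)
R[6] = 32
R[7] = 41
R[8] = 47
R[9] = 49  (first piece 1, then R[8]=47)
R[10] = 55  (first piece 2, then R[8]=47)
One optimal cutting: 8 + 2 → €47 + €8 = €55.

55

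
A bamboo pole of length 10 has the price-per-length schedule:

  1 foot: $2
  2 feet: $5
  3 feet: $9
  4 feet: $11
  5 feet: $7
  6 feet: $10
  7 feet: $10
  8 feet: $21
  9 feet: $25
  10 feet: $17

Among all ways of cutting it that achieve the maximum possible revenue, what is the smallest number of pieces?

Let r[k] be the best obtainable value from length k. For each k, try every first piece i and keep the best of price[i] + r[k−i].
r[1] = 2
r[2] = max(2+2, 5+0) = 5
r[3] = max(2+5, 5+2, 9+0) = 9
r[4] = max(2+9, 5+5, 9+2, 11+0) = 11
r[5] = max(2+11, 5+9, 9+5, 11+2, 7+0) = 14
r[6] = max(2+14, 5+11, 9+9, 11+5, 7+2, 10+0) = 18
r[7] = max(2+18, 5+14, 9+11, …, 10+2, 10+0) = 20
r[8] = max(2+20, 5+18, 9+14, …, 10+2, 21+0) = 23
r[9] = max(2+23, 5+20, 9+18, …, 21+2, 25+0) = 27
r[10] = max(2+27, 5+23, 9+20, …, 25+2, 17+0) = 29
Maximum revenue is $29.
Now minimize piece count subject to staying optimal: for each k, pieces[k] = 1 + min over i with p[i]+r[k−i]=r[k] of pieces[k−i].
pieces[7] = 2
pieces[8] = 3
pieces[9] = 3
pieces[10] = 3

3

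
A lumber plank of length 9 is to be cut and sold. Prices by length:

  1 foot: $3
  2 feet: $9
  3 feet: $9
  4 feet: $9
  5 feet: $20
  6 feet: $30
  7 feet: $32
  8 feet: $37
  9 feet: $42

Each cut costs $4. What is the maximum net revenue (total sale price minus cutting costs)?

42

Let r[k] be the best obtainable value from length k. For each k, try every first piece i and keep the best of price[i] + r[k−i] minus the 4 cut fee when i<k.
r[1] = 3
r[2] = max(3+3-4, 9+0) = 9
r[3] = max(3+9-4, 9+3-4, 9+0) = 9
r[4] = max(3+9-4, 9+9-4, 9+3-4, 9+0) = 14
r[5] = max(3+14-4, 9+9-4, 9+9-4, 9+3-4, 20+0) = 20
r[6] = max(3+20-4, 9+14-4, 9+9-4, 9+9-4, 20+3-4, 30+0) = 30
r[7] = max(3+30-4, 9+20-4, 9+14-4, …, 30+3-4, 32+0) = 32
r[8] = max(3+32-4, 9+30-4, 9+20-4, …, 32+3-4, 37+0) = 37
r[9] = max(3+37-4, 9+32-4, 9+30-4, …, 37+3-4, 42+0) = 42
Best is to make no cuts and sell whole for $42.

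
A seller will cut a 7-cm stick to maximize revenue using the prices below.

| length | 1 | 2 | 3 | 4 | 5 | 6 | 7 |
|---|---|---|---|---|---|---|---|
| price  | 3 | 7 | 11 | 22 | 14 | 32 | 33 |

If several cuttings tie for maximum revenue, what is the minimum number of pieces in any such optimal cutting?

2

Consider every possible first cut. r[k] is the best of p[i]+r[k−i] over all sellable i≤k.
r[1] = 3
r[2] = max(3+3, 7+0) = 7
r[3] = max(3+7, 7+3, 11+0) = 11
r[4] = max(3+11, 7+7, 11+3, 22+0) = 22
r[5] = max(3+22, 7+11, 11+7, 22+3, 14+0) = 25
r[6] = max(3+25, 7+22, 11+11, 22+7, 14+3, 32+0) = 32
r[7] = max(3+32, 7+25, 11+22, …, 32+3, 33+0) = 35
Maximum revenue is $35.
Now minimize piece count subject to staying optimal: for each k, pieces[k] = 1 + min over i with p[i]+r[k−i]=r[k] of pieces[k−i].
pieces[4] = 1
pieces[5] = 2
pieces[6] = 1
pieces[7] = 2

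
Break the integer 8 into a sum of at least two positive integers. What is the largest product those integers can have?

Define f[k] = max over 1≤i<k of i · max(k−i, f[k−i]); the inner max lets the remainder stay uncut if that's better.
f[2] = 1·max(1,0) = 1·1 = 1
f[3] = 1·max(2,1) = 1·2 = 2
f[4] = 2·max(2,1) = 2·2 = 4
f[5] = 2·max(3,2) = 2·3 = 6
f[6] = 3·max(3,2) = 3·3 = 9
f[7] = 2·max(5,6) = 2·6 = 12
f[8] = 2·max(6,9) = 2·9 = 18
One optimal split: 3 + 3 + 2; product 3·3·2 = 18.

18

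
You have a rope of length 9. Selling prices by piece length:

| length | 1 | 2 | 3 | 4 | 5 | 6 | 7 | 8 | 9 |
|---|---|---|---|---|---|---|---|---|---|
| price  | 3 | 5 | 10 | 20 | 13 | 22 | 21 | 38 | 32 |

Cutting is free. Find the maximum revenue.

Consider every possible first cut. r[k] is the best of p[i]+r[k−i] over all sellable i≤k.
r[1] = 3
r[2] = max(3+3, 5+0) = 6
r[3] = max(3+6, 5+3, 10+0) = 10
r[4] = max(3+10, 5+6, 10+3, 20+0) = 20
r[5] = max(3+20, 5+10, 10+6, 20+3, 13+0) = 23
r[6] = max(3+23, 5+20, 10+10, 20+6, 13+3, 22+0) = 26
r[7] = max(3+26, 5+23, 10+20, …, 22+3, 21+0) = 30
r[8] = max(3+30, 5+26, 10+23, …, 21+3, 38+0) = 40
r[9] = max(3+40, 5+30, 10+26, …, 38+3, 32+0) = 43
One optimal cutting: 4 + 4 + 1 → €20 + €20 + €3 = €43.

43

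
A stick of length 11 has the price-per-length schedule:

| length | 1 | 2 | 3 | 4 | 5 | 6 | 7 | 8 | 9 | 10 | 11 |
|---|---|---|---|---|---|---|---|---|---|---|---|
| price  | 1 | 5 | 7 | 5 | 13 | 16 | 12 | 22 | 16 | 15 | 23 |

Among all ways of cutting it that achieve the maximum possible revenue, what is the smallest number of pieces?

2

Consider every possible first cut. r[k] is the best of p[i]+r[k−i] over all sellable i≤k.
r[1] = 1
r[2] = max(1+1, 5+0) = 5
r[3] = max(1+5, 5+1, 7+0) = 7
r[4] = max(1+7, 5+5, 7+1, 5+0) = 10
r[5] = max(1+10, 5+7, 7+5, 5+1, 13+0) = 13
r[6] = max(1+13, 5+10, 7+7, 5+5, 13+1, 16+0) = 16
r[7] = max(1+16, 5+13, 7+10, …, 16+1, 12+0) = 18
r[8] = max(1+18, 5+16, 7+13, …, 12+1, 22+0) = 22
r[9] = max(1+22, 5+18, 7+16, …, 22+1, 16+0) = 23
r[10] = max(1+23, 5+22, 7+18, …, 16+1, 15+0) = 27
r[11] = max(1+27, 5+23, 7+22, …, 15+1, 23+0) = 29
Maximum revenue is €29.
Now minimize piece count subject to staying optimal: for each k, pieces[k] = 1 + min over i with p[i]+r[k−i]=r[k] of pieces[k−i].
pieces[8] = 1
pieces[9] = 2
pieces[10] = 2
pieces[11] = 2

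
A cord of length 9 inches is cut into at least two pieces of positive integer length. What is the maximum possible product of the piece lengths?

Let m[k] be the best product for length k (with at least one cut). For each first piece i, the rest contributes max(k−i, m[k−i]).
m[2] = 1·max(1,0) = 1·1 = 1
m[3] = 1·max(2,1) = 1·2 = 2
m[4] = 2·max(2,1) = 2·2 = 4
m[5] = 2·max(3,2) = 2·3 = 6
m[6] = 3·max(3,2) = 3·3 = 9
m[7] = 2·max(5,6) = 2·6 = 12
m[8] = 2·max(6,9) = 2·9 = 18
m[9] = 3·max(6,9) = 3·9 = 27
One optimal split: 3 + 3 + 3; product 3·3·3 = 27.

27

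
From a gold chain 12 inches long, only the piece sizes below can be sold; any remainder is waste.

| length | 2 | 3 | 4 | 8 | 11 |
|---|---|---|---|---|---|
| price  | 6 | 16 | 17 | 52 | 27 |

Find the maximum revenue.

69

Build best[k] bottom-up: best[k] = max over allowed piece i of (p[i] + best[k−i]).
best[1] = 0
best[2] = 6
best[3] = 16
best[4] = 17
best[5] = 22  (first piece 2, then best[3]=16)
best[6] = 32  (first piece 3, then best[3]=16)
best[7] = 33  (first piece 3, then best[4]=17)
best[8] = 52
best[9] = 52
best[10] = 58  (first piece 2, then best[8]=52)
best[11] = 68  (first piece 3, then best[8]=52)
best[12] = 69  (first piece 4, then best[8]=52)
One optimal cutting: 8 + 4 → $69.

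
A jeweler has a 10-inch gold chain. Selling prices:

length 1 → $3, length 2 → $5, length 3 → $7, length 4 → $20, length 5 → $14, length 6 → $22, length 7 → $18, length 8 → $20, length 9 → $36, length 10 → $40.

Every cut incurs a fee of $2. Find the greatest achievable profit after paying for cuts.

Consider every possible first cut. net[k] is the best of p[i]+net[k−i] over all sellable i≤k, charging 2 whenever i<k.
net[1] = 3
net[2] = 5
net[3] = 7
net[4] = 20
net[5] = 21  (first piece 1, then net[4]=20)
net[6] = 23  (first piece 2, then net[4]=20)
net[7] = 25  (first piece 3, then net[4]=20)
net[8] = 38  (first piece 4, then net[4]=20)
net[9] = 39  (first piece 1, then net[8]=38)
net[10] = 41  (first piece 2, then net[8]=38)
One optimal plan: pieces 4 + 4 + 2 (2 cuts) → $45 − $4 = $41.

41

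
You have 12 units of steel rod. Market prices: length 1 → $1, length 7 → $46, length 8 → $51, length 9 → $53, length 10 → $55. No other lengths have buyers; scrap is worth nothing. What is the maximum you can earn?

Build best[k] bottom-up: best[k] = max over allowed piece i of (p[i] + best[k−i]).
best[1] = 1
best[2] = 2  (first piece 1, then best[1]=1)
best[3] = 3  (first piece 1, then best[2]=2)
best[4] = 4  (first piece 1, then best[3]=3)
best[5] = 5  (first piece 1, then best[4]=4)
best[6] = 6  (first piece 1, then best[5]=5)
best[7] = max(1+6, 46+0) = 46
best[8] = max(1+46, 46+1, 51+0) = 51
best[9] = max(1+51, 46+2, 51+1, 53+0) = 53
best[10] = max(1+53, 46+3, 51+2, 53+1, 55+0) = 55
best[11] = max(1+55, 46+4, 51+3, 53+2, 55+1) = 56
best[12] = max(1+56, 46+5, 51+4, 53+3, 55+2) = 57
One optimal cutting: 10 + 1 + 1 → $57.

57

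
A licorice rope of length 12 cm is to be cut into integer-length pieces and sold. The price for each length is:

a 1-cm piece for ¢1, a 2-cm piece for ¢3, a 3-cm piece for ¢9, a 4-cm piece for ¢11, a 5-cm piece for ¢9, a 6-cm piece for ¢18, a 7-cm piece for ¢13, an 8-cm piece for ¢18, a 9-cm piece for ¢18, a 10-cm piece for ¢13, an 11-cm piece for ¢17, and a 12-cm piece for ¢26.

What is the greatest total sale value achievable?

36

Build v[k] bottom-up: v[k] = max over allowed piece i of (p[i] + v[k−i]).
v[1] = 1
v[2] = 3
v[3] = 9
v[4] = 11
v[5] = 12  (first piece 1, then v[4]=11)
v[6] = 18  (first piece 3, then v[3]=9)
v[7] = 20  (first piece 3, then v[4]=11)
v[8] = 22  (first piece 4, then v[4]=11)
v[9] = 27  (first piece 3, then v[6]=18)
v[10] = 29  (first piece 3, then v[7]=20)
v[11] = 31  (first piece 3, then v[8]=22)
v[12] = 36  (first piece 3, then v[9]=27)
One optimal cutting: 3 + 3 + 3 + 3 → ¢9 + ¢9 + ¢9 + ¢9 = ¢36.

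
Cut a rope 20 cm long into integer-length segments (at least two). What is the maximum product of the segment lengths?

Let f[k] be the best product for length k (with at least one cut). For each first piece i, the rest contributes max(k−i, f[k−i]).
f[2] = 1×max(1,0) = 1×1 = 1
f[3] = max(1×2, 2×1) = 2
f[4] = max(1×3, 2×2, 3×1) = 4
f[5] = max(1×4, 2×3, 3×2, 4×1) = 6
f[6] = max(1×6, 2×4, 3×3, 4×2, 5×1) = 9
f[7] = max(1×9, 2×6, 3×4, 4×3, 5×2, 6×1) = 12
f[8] = max(1×12, 2×9, 3×6, …, 6×2, 7×1) = 18
f[9] = max(1×18, 2×12, 3×9, …, 7×2, 8×1) = 27
f[10] = max(1×27, 2×18, 3×12, …, 8×2, 9×1) = 36
f[11] = max(1×36, 2×27, 3×18, …, 9×2, 10×1) = 54
f[12] = max(1×54, 2×36, 3×27, …, 10×2, 11×1) = 81
f[13] = max(1×81, 2×54, 3×36, …, 11×2, 12×1) = 108
f[14] = max(1×108, 2×81, 3×54, …, 12×2, 13×1) = 162
f[15] = max(1×162, 2×108, 3×81, …, 13×2, 14×1) = 243
f[16] = max(1×243, 2×162, 3×108, …, 14×2, 15×1) = 324
f[17] = max(1×324, 2×243, 3×162, …, 15×2, 16×1) = 486
f[18] = max(1×486, 2×324, 3×243, …, 16×2, 17×1) = 729
f[19] = max(1×729, 2×486, 3×324, …, 17×2, 18×1) = 972
f[20] = max(1×972, 2×729, 3×486, …, 18×2, 19×1) = 1458
One optimal split: 3 + 3 + 3 + 3 + 3 + 3 + 2; product 3×3×3×3×3×3×2 = 1458.

1458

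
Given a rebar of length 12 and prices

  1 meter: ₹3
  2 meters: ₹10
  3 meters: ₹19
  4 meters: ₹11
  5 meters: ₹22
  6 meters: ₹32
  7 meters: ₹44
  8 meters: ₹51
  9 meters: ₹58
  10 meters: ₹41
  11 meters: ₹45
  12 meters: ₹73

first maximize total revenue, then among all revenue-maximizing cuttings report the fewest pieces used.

Consider every possible first cut. r[k] is the best of p[i]+r[k−i] over all sellable i≤k.
r[1] = 3
r[2] = max(3+3, 10+0) = 10
r[3] = max(3+10, 10+3, 19+0) = 19
r[4] = max(3+19, 10+10, 19+3, 11+0) = 22
r[5] = max(3+22, 10+19, 19+10, 11+3, 22+0) = 29
r[6] = max(3+29, 10+22, 19+19, 11+10, 22+3, 32+0) = 38
r[7] = max(3+38, 10+29, 19+22, …, 32+3, 44+0) = 44
r[8] = max(3+44, 10+38, 19+29, …, 44+3, 51+0) = 51
r[9] = max(3+51, 10+44, 19+38, …, 51+3, 58+0) = 58
r[10] = max(3+58, 10+51, 19+44, …, 58+3, 41+0) = 63
r[11] = max(3+63, 10+58, 19+51, …, 41+3, 45+0) = 70
r[12] = max(3+70, 10+63, 19+58, …, 45+3, 73+0) = 77
Maximum revenue is ₹77.
Now minimize piece count subject to staying optimal: for each k, pieces[k] = 1 + min over i with p[i]+r[k−i]=r[k] of pieces[k−i].
pieces[9] = 1
pieces[10] = 2
pieces[11] = 2
pieces[12] = 2

2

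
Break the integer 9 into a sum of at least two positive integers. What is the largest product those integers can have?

Let P[k] be the best product for length k (with at least one cut). For each first piece i, the rest contributes max(k−i, P[k−i]).
P[2] = 1*max(1,0) = 1*1 = 1
P[3] = 1*max(2,1) = 1*2 = 2
P[4] = 2*max(2,1) = 2*2 = 4
P[5] = 2*max(3,2) = 2*3 = 6
P[6] = 3*max(3,2) = 3*3 = 9
P[7] = 2*max(5,6) = 2*6 = 12
P[8] = 2*max(6,9) = 2*9 = 18
P[9] = 3*max(6,9) = 3*9 = 27
One optimal split: 3 + 3 + 3; product 3*3*3 = 27.

27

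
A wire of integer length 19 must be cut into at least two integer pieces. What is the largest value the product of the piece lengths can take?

972

Define f[k] = max over 1≤i<k of i · max(k−i, f[k−i]); the inner max lets the remainder stay uncut if that's better.
f[2] = 1·max(1,0) = 1·1 = 1
f[3] = 1·max(2,1) = 1·2 = 2
f[4] = 2·max(2,1) = 2·2 = 4
f[5] = 2·max(3,2) = 2·3 = 6
f[6] = 3·max(3,2) = 3·3 = 9
f[7] = 2·max(5,6) = 2·6 = 12
f[8] = 2·max(6,9) = 2·9 = 18
f[9] = 3·max(6,9) = 3·9 = 27
f[10] = 2·max(8,18) = 2·18 = 36
f[11] = 2·max(9,27) = 2·27 = 54
f[12] = 3·max(9,27) = 3·27 = 81
f[13] = 2·max(11,54) = 2·54 = 108
f[14] = 2·max(12,81) = 2·81 = 162
f[15] = 3·max(12,81) = 3·81 = 243
f[16] = 2·max(14,162) = 2·162 = 324
f[17] = 2·max(15,243) = 2·243 = 486
f[18] = 3·max(15,243) = 3·243 = 729
f[19] = 2·max(17,486) = 2·486 = 972
One optimal split: 3 + 3 + 3 + 3 + 3 + 2 + 2; product 3·3·3·3·3·2·2 = 972.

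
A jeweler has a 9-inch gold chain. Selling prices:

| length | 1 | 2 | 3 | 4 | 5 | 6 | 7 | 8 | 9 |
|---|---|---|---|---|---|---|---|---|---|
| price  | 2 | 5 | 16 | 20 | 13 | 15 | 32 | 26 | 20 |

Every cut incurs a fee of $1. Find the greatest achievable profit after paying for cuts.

Consider every possible first cut. r[k] is the best of p[i]+r[k−i] over all sellable i≤k, charging 1 whenever i<k.
r[1] = 2
r[2] = max(2+2-1, 5+0) = 5
r[3] = max(2+5-1, 5+2-1, 16+0) = 16
r[4] = max(2+16-1, 5+5-1, 16+2-1, 20+0) = 20
r[5] = max(2+20-1, 5+16-1, 16+5-1, 20+2-1, 13+0) = 21
r[6] = max(2+21-1, 5+20-1, 16+16-1, 20+5-1, 13+2-1, 15+0) = 31
r[7] = max(2+31-1, 5+21-1, 16+20-1, …, 15+2-1, 32+0) = 35
r[8] = max(2+35-1, 5+31-1, 16+21-1, …, 32+2-1, 26+0) = 39
r[9] = max(2+39-1, 5+35-1, 16+31-1, …, 26+2-1, 20+0) = 46
One optimal plan: pieces 3 + 3 + 3 (2 cuts) → $48 − $2 = $46.

46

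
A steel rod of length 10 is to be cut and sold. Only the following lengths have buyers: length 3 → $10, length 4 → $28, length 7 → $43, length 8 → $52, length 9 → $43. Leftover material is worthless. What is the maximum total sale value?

Consider every possible first cut. f[k] is the best of p[i]+f[k−i] over all sellable i≤k.
f[1] = 0
f[2] = 0
f[3] = 10
f[4] = max(10+0, 28+0) = 28
f[5] = max(10+0, 28+0) = 28
f[6] = max(10+10, 28+0) = 28
f[7] = max(10+28, 28+10, 43+0) = 43
f[8] = max(10+28, 28+28, 43+0, 52+0) = 56
f[9] = max(10+28, 28+28, 43+0, 52+0, 43+0) = 56
f[10] = max(10+43, 28+28, 43+10, 52+0, 43+0) = 56
One optimal cutting: pieces 4 + 4 with 2 units of scrap → $56.

56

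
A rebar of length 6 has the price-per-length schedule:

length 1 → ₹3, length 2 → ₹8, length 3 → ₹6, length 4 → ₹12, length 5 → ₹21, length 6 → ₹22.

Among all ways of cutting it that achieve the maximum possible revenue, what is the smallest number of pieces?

Consider every possible first cut. r[k] is the best of p[i]+r[k−i] over all sellable i≤k.
r[1] = 3
r[2] = max(3+3, 8+0) = 8
r[3] = max(3+8, 8+3, 6+0) = 11
r[4] = max(3+11, 8+8, 6+3, 12+0) = 16
r[5] = max(3+16, 8+11, 6+8, 12+3, 21+0) = 21
r[6] = max(3+21, 8+16, 6+11, 12+8, 21+3, 22+0) = 24
Maximum revenue is ₹24.
Now minimize piece count subject to staying optimal: for each k, pieces[k] = 1 + min over i with p[i]+r[k−i]=r[k] of pieces[k−i].
pieces[3] = 2
pieces[4] = 2
pieces[5] = 1
pieces[6] = 2

2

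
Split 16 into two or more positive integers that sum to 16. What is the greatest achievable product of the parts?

324

Fill prod[k] for k=2..16: at each k try every first piece i and multiply by the better of (k−i) uncut or prod[k−i].
prod[2] = 1*max(1,0) = 1*1 = 1
prod[3] = 1*max(2,1) = 1*2 = 2
prod[4] = 2*max(2,1) = 2*2 = 4
prod[5] = 2*max(3,2) = 2*3 = 6
prod[6] = 3*max(3,2) = 3*3 = 9
prod[7] = 2*max(5,6) = 2*6 = 12
prod[8] = 2*max(6,9) = 2*9 = 18
prod[9] = 3*max(6,9) = 3*9 = 27
prod[10] = 2*max(8,18) = 2*18 = 36
prod[11] = 2*max(9,27) = 2*27 = 54
prod[12] = 3*max(9,27) = 3*27 = 81
prod[13] = 2*max(11,54) = 2*54 = 108
prod[14] = 2*max(12,81) = 2*81 = 162
prod[15] = 3*max(12,81) = 3*81 = 243
prod[16] = 2*max(14,162) = 2*162 = 324
One optimal split: 3 + 3 + 3 + 3 + 2 + 2; product 3*3*3*3*2*2 = 324.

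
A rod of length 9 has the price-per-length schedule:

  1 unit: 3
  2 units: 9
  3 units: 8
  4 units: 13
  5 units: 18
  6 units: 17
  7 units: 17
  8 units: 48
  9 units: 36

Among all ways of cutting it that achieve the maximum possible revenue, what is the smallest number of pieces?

2

Build r[k] bottom-up: r[k] = max over allowed piece i of (p[i] + r[k−i]).
r[1] = 3
r[2] = max(3+3, 9+0) = 9
r[3] = max(3+9, 9+3, 8+0) = 12
r[4] = max(3+12, 9+9, 8+3, 13+0) = 18
r[5] = max(3+18, 9+12, 8+9, 13+3, 18+0) = 21
r[6] = max(3+21, 9+18, 8+12, 13+9, 18+3, 17+0) = 27
r[7] = max(3+27, 9+21, 8+18, …, 17+3, 17+0) = 30
r[8] = max(3+30, 9+27, 8+21, …, 17+3, 48+0) = 48
r[9] = max(3+48, 9+30, 8+27, …, 48+3, 36+0) = 51
Maximum revenue is 51.
Now minimize piece count subject to staying optimal: for each k, pieces[k] = 1 + min over i with p[i]+r[k−i]=r[k] of pieces[k−i].
pieces[6] = 3
pieces[7] = 4
pieces[8] = 1
pieces[9] = 2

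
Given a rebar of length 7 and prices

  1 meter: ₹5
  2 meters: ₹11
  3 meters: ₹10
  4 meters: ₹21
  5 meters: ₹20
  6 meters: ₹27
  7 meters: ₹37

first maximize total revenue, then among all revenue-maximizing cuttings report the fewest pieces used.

4

Consider every possible first cut. r[k] is the best of p[i]+r[k−i] over all sellable i≤k.
r[1] = 5
r[2] = max(5+5, 11+0) = 11
r[3] = max(5+11, 11+5, 10+0) = 16
r[4] = max(5+16, 11+11, 10+5, 21+0) = 22
r[5] = max(5+22, 11+16, 10+11, 21+5, 20+0) = 27
r[6] = max(5+27, 11+22, 10+16, 21+11, 20+5, 27+0) = 33
r[7] = max(5+33, 11+27, 10+22, …, 27+5, 37+0) = 38
Maximum revenue is ₹38.
Now minimize piece count subject to staying optimal: for each k, pieces[k] = 1 + min over i with p[i]+r[k−i]=r[k] of pieces[k−i].
pieces[4] = 2
pieces[5] = 3
pieces[6] = 3
pieces[7] = 4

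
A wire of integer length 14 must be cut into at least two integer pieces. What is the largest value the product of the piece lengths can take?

162

Let prod[k] be the best product for length k (with at least one cut). For each first piece i, the rest contributes max(k−i, prod[k−i]).
prod[2] = 1×max(1,0) = 1×1 = 1
prod[3] = max(1×2, 2×1) = 2
prod[4] = max(1×3, 2×2, 3×1) = 4
prod[5] = max(1×4, 2×3, 3×2, 4×1) = 6
prod[6] = max(1×6, 2×4, 3×3, 4×2, 5×1) = 9
prod[7] = max(1×9, 2×6, 3×4, 4×3, 5×2, 6×1) = 12
prod[8] = max(1×12, 2×9, 3×6, …, 6×2, 7×1) = 18
prod[9] = max(1×18, 2×12, 3×9, …, 7×2, 8×1) = 27
prod[10] = max(1×27, 2×18, 3×12, …, 8×2, 9×1) = 36
prod[11] = max(1×36, 2×27, 3×18, …, 9×2, 10×1) = 54
prod[12] = max(1×54, 2×36, 3×27, …, 10×2, 11×1) = 81
prod[13] = max(1×81, 2×54, 3×36, …, 11×2, 12×1) = 108
prod[14] = max(1×108, 2×81, 3×54, …, 12×2, 13×1) = 162
One optimal split: 3 + 3 + 3 + 3 + 2; product 3×3×3×3×2 = 162.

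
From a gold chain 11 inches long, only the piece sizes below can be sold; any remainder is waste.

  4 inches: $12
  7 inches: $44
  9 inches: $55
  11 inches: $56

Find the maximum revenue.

56

Build r[k] bottom-up: r[k] = max over allowed piece i of (p[i] + r[k−i]).
r[1] = 0
r[2] = 0
r[3] = 0
r[4] = 12
r[5] = 12
r[6] = 12
r[7] = max(12+0, 44+0) = 44
r[8] = max(12+12, 44+0) = 44
r[9] = max(12+12, 44+0, 55+0) = 55
r[10] = max(12+12, 44+0, 55+0) = 55
r[11] = max(12+44, 44+12, 55+0, 56+0) = 56
One optimal cutting: 7 + 4 → $56.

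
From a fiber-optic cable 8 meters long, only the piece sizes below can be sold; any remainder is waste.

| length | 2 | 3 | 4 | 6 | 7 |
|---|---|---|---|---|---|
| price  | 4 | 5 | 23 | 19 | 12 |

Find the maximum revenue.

Consider every possible first cut. r[k] is the best of p[i]+r[k−i] over all sellable i≤k.
r[1] = 0
r[2] = 4
r[3] = max(4+0, 5+0) = 5
r[4] = max(4+4, 5+0, 23+0) = 23
r[5] = max(4+5, 5+4, 23+0) = 23
r[6] = max(4+23, 5+5, 23+4, 19+0) = 27
r[7] = max(4+23, 5+23, 23+5, 19+0, 12+0) = 28
r[8] = max(4+27, 5+23, 23+23, 19+4, 12+0) = 46
One optimal cutting: 4 + 4 → $46.

46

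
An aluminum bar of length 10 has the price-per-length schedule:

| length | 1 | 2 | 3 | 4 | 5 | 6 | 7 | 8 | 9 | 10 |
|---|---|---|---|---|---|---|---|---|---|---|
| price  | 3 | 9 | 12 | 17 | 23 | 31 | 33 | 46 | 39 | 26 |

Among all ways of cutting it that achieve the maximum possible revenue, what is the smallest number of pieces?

2

Let r[k] be the best obtainable value from length k. For each k, try every first piece i and keep the best of price[i] + r[k−i].
r[1] = 3
r[2] = 9
r[3] = 12  (first piece 1, then r[2]=9)
r[4] = 18  (first piece 2, then r[2]=9)
r[5] = 23
r[6] = 31
r[7] = 34  (first piece 1, then r[6]=31)
r[8] = 46
r[9] = 49  (first piece 1, then r[8]=46)
r[10] = 55  (first piece 2, then r[8]=46)
Maximum revenue is $55.
Now minimize piece count subject to staying optimal: for each k, pieces[k] = 1 + min over i with p[i]+r[k−i]=r[k] of pieces[k−i].
pieces[7] = 2
pieces[8] = 1
pieces[9] = 2
pieces[10] = 2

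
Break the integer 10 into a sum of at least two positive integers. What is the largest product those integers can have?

36

Fill f[k] for k=2..10: at each k try every first piece i and multiply by the better of (k−i) uncut or f[k−i].
f[2] = 1×max(1,0) = 1×1 = 1
f[3] = max(1×2, 2×1) = 2
f[4] = max(1×3, 2×2, 3×1) = 4
f[5] = max(1×4, 2×3, 3×2, 4×1) = 6
f[6] = max(1×6, 2×4, 3×3, 4×2, 5×1) = 9
f[7] = max(1×9, 2×6, 3×4, 4×3, 5×2, 6×1) = 12
f[8] = max(1×12, 2×9, 3×6, …, 6×2, 7×1) = 18
f[9] = max(1×18, 2×12, 3×9, …, 7×2, 8×1) = 27
f[10] = max(1×27, 2×18, 3×12, …, 8×2, 9×1) = 36
One optimal split: 3 + 3 + 2 + 2; product 3×3×2×2 = 36.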